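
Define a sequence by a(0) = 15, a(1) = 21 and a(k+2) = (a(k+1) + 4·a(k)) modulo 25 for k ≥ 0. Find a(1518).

10

Listing terms: a(0) = 15, a(1) = 21, a(2) = 6, a(3) = 15, a(4) = 14, a(5) = 24, a(6) = 5, a(7) = 1, a(8) = 21, a(9) = 0, a(10) = 9, a(11) = 9, a(12) = 20, a(13) = 6, a(14) = 11, a(15) = 10, a(16) = 4, a(17) = 19, a(18) = 10, a(19) = 11, a(20) = 1, a(21) = 20, a(22) = 24, a(23) = 4, a(24) = 0, a(25) = 16, a(26) = 16, a(27) = 5, a(28) = 19, a(29) = 14, a(30) = 15, a(31) = 21.
The sequence repeats with period 30.
So a(1518) = a(0 + ((1518-0) mod 30)) = a(18) = 10.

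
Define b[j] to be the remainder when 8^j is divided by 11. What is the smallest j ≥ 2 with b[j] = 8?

b[1] = 8, b[2] = 9, b[3] = 6, b[4] = 4, b[5] = 10, b[6] = 3, b[7] = 2, b[8] = 5, b[9] = 7, b[10] = 1, b[11] = 8.
Since b[11] = b[1] = 8, the sequence is periodic with period 10.
The value 8 next appears (with j ≥ 2) at b[11].

11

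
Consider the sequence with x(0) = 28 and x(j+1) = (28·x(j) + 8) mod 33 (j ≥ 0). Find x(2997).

13

Listing terms: x(0) = 28; x(1) = 0; x(2) = 8; x(3) = 1; x(4) = 3; x(5) = 26; x(6) = 10; x(7) = 24; x(8) = 20; x(9) = 7; x(10) = 6; x(11) = 11; x(12) = 19; x(13) = 12; x(14) = 14; x(15) = 4; x(16) = 21; x(17) = 2; x(18) = 31; x(19) = 18; x(20) = 17; x(21) = 22; x(22) = 30; x(23) = 23; x(24) = 25; x(25) = 15; x(26) = 32; x(27) = 13; x(28) = 9; x(29) = 29; x(30) = 28.
The sequence repeats with period 30.
So x(2997) = x(0 + ((2997-0) mod 30)) = x(27) = 13.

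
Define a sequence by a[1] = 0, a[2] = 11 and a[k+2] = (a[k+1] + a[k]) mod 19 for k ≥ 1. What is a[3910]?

3

We have a[1] = 0,  a[2] = 11,  a[3] = 11,  a[4] = 3,  a[5] = 14,  a[6] = 17,  a[7] = 12,  a[8] = 10,  a[9] = 3,  a[10] = 13,  a[11] = 16,  a[12] = 10,  a[13] = 7,  a[14] = 17,  a[15] = 5,  a[16] = 3,  a[17] = 8,  a[18] = 11,  a[19] = 0,  a[20] = 11.
The sequence repeats with period 18.
(3910 - 1) mod 18 = 3, so a[3910] = a[4] = 3.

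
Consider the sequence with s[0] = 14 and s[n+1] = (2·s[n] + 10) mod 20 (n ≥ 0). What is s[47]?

2

We have s[0] = 14; s[1] = 18; s[2] = 6; s[3] = 2; s[4] = 14.
The sequence repeats with period 4.
So s[47] = s[0 + ((47-0) mod 4)] = s[3] = 2.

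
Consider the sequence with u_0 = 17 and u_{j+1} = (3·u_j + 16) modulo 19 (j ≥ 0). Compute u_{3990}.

Listing terms: u_0 = 17; u_1 = 10; u_2 = 8; u_3 = 2; u_4 = 3; u_5 = 6; u_6 = 15; u_7 = 4; u_8 = 9; u_9 = 5; u_{10} = 12; u_{11} = 14; u_{12} = 1; u_{13} = 0; u_{14} = 16; u_{15} = 7; u_{16} = 18; u_{17} = 13; u_{18} = 17.
The sequence repeats with period 18.
So u_{3990} = u_{0 + ((3990-0) mod 18)} = u_{12} = 1.

1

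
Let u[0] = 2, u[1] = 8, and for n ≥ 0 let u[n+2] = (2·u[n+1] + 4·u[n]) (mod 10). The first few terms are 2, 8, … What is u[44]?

Computing terms: u[0] = 2; u[1] = 8; u[2] = 4; u[3] = 0; u[4] = 6; u[5] = 2; u[6] = 8.
The sequence repeats with period 5.
(44 - 0) mod 5 = 4, so u[44] = u[4] = 6.

6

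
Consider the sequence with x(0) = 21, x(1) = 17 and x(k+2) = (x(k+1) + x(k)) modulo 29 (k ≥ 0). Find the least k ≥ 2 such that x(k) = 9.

x(0) = 21, x(1) = 17, x(2) = 9, x(3) = 26, x(4) = 6, x(5) = 3, x(6) = 9, x(7) = 12, x(8) = 21, x(9) = 4, x(10) = 25, x(11) = 0, x(12) = 25, x(13) = 25, x(14) = 21, x(15) = 17.
The sequence repeats with period 14.
The value 9 first appears (with k ≥ 2) at x(2).

2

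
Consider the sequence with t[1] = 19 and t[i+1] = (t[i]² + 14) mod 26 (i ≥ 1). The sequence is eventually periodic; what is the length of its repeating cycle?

Listing terms: t[1] = 19; t[2] = 11; t[3] = 5; t[4] = 13; t[5] = 1; t[6] = 15; t[7] = 5.
Since t[7] = t[3] = 5, the sequence is eventually periodic: after a pre-period of length 2 it cycles with period 4.

4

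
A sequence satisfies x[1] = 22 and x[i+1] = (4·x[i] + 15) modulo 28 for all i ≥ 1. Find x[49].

We have x[1] = 22, x[2] = 19, x[3] = 7, x[4] = 15, x[5] = 19.
Since x[5] = x[2] = 19, the sequence is eventually periodic: after a pre-period of length 1 it cycles with period 3.
For i ≥ 2, x[i] depends only on (i - 2) mod 3. (49 - 2) mod 3 = 2, so x[49] = x[4] = 15.

15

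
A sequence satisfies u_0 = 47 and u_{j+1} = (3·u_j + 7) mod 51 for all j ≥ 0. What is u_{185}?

We have u_0 = 47, u_1 = 46, u_2 = 43, u_3 = 34, u_4 = 7, u_5 = 28, u_6 = 40, u_7 = 25, u_8 = 31, u_9 = 49, u_{10} = 1, u_{11} = 10, u_{12} = 37, u_{13} = 16, u_{14} = 4, u_{15} = 19, u_{16} = 13, u_{17} = 46.
Since u_{17} = u_1 = 46, the sequence is eventually periodic: after a pre-period of length 1 it cycles with period 16.
For j ≥ 1, u_j depends only on (j - 1) mod 16. (185 - 1) mod 16 = 8, so u_{185} = u_9 = 49.

49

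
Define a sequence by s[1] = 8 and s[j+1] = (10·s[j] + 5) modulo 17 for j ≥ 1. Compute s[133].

Listing terms: s[1] = 8; s[2] = 0; s[3] = 5; s[4] = 4; s[5] = 11; s[6] = 13; s[7] = 16; s[8] = 12; s[9] = 6; s[10] = 14; s[11] = 9; s[12] = 10; s[13] = 3; s[14] = 1; s[15] = 15; s[16] = 2; s[17] = 8.
The sequence repeats with period 16.
So s[133] = s[1 + ((133-1) mod 16)] = s[5] = 11.

11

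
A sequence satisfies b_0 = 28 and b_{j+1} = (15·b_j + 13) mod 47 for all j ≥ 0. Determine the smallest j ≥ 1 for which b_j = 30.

b_0 = 28; b_1 = 10; b_2 = 22; b_3 = 14; b_4 = 35; b_5 = 21; b_6 = 46; b_7 = 45; b_8 = 30; b_9 = 40; b_{10} = 2; b_{11} = 43; b_{12} = 0; b_{13} = 13; b_{14} = 20; b_{15} = 31; b_{16} = 8; b_{17} = 39; b_{18} = 34; b_{19} = 6; b_{20} = 9; b_{21} = 7; b_{22} = 24; b_{23} = 44; b_{24} = 15; b_{25} = 3; b_{26} = 11; b_{27} = 37; b_{28} = 4; b_{29} = 26; b_{30} = 27; b_{31} = 42; b_{32} = 32; b_{33} = 23; b_{34} = 29; b_{35} = 25; b_{36} = 12; b_{37} = 5; b_{38} = 41; b_{39} = 17; b_{40} = 33; b_{41} = 38; b_{42} = 19; b_{43} = 16; b_{44} = 18; b_{45} = 1; b_{46} = 28.
The sequence repeats with period 46.
The value 30 first appears (with j ≥ 1) at b_8.

8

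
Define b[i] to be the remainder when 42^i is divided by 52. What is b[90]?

40

b[0] = 1; b[1] = 42; b[2] = 48; b[3] = 40; b[4] = 16; b[5] = 48.
Since b[5] = b[2] = 48, the sequence is eventually periodic: after a pre-period of length 2 it cycles with period 3.
For i ≥ 2, b[i] depends only on (i - 2) mod 3. (90 - 2) mod 3 = 1, so b[90] = b[3] = 40.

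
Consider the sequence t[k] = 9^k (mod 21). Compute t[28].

Listing terms: t[1] = 9,  t[2] = 18,  t[3] = 15,  t[4] = 9.
The sequence repeats with period 3.
(28 - 1) mod 3 = 0, so t[28] = t[1] = 9.

9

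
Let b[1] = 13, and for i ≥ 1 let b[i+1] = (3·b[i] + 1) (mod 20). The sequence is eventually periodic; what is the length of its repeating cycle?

b[1] = 13, b[2] = 0, b[3] = 1, b[4] = 4, b[5] = 13.
The sequence repeats with period 4.

4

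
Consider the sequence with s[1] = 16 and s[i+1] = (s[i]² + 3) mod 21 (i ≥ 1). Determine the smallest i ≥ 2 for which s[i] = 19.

4

We have s[1] = 16,  s[2] = 7,  s[3] = 10,  s[4] = 19,  s[5] = 7.
Since s[5] = s[2] = 7, the sequence is eventually periodic: after a pre-period of length 1 it cycles with period 3.
The value 19 first appears (with i ≥ 2) at s[4].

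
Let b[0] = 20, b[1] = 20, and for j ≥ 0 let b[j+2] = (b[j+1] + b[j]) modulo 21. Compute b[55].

0

Computing terms: b[0] = 20,  b[1] = 20,  b[2] = 19,  b[3] = 18,  b[4] = 16,  b[5] = 13,  b[6] = 8,  b[7] = 0,  b[8] = 8,  b[9] = 8,  b[10] = 16,  b[11] = 3,  b[12] = 19,  b[13] = 1,  b[14] = 20,  b[15] = 0,  b[16] = 20,  b[17] = 20.
The sequence repeats with period 16.
(55 - 0) mod 16 = 7, so b[55] = b[7] = 0.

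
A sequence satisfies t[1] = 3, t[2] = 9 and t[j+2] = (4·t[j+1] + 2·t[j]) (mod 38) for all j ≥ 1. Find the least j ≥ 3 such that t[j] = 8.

9

Computing terms: t[1] = 3; t[2] = 9; t[3] = 4; t[4] = 34; t[5] = 30; t[6] = 36; t[7] = 14; t[8] = 14; t[9] = 8; t[10] = 22; t[11] = 28; t[12] = 4; t[13] = 34.
Since (t[12], t[13]) = (t[3], t[4]) = (4, 34) (two consecutive terms determine the rest), the sequence is eventually periodic: after a pre-period of length 2 it cycles with period 9.
The value 8 first appears (with j ≥ 3) at t[9].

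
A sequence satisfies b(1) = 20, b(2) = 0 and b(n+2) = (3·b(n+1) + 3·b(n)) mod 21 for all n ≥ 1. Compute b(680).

We have b(1) = 20,  b(2) = 0,  b(3) = 18,  b(4) = 12,  b(5) = 6,  b(6) = 12,  b(7) = 12,  b(8) = 9,  b(9) = 0,  b(10) = 6,  b(11) = 18,  b(12) = 9,  b(13) = 18,  b(14) = 18,  b(15) = 3,  b(16) = 0,  b(17) = 9,  b(18) = 6,  b(19) = 3,  b(20) = 6,  b(21) = 6,  b(22) = 15,  b(23) = 0,  b(24) = 3,  b(25) = 9,  b(26) = 15,  b(27) = 9,  b(28) = 9,  b(29) = 12,  b(30) = 0,  b(31) = 15,  b(32) = 3,  b(33) = 12,  b(34) = 3,  b(35) = 3,  b(36) = 18,  b(37) = 0,  b(38) = 12,  b(39) = 15,  b(40) = 18,  b(41) = 15,  b(42) = 15,  b(43) = 6,  b(44) = 0,  b(45) = 18.
Since (b(44), b(45)) = (b(2), b(3)) = (0, 18) (two consecutive terms determine the rest), the sequence is eventually periodic: after a pre-period of length 1 it cycles with period 42.
For n ≥ 2, b(n) depends only on (n - 2) mod 42. (680 - 2) mod 42 = 6, so b(680) = b(8) = 9.

9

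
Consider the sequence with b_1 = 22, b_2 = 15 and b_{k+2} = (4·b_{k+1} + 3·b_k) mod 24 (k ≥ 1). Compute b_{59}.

6

b_1 = 22; b_2 = 15; b_3 = 6; b_4 = 21; b_5 = 6; b_6 = 15; b_7 = 6.
Since (b_6, b_7) = (b_2, b_3) = (15, 6) (two consecutive terms determine the rest), the sequence is eventually periodic: after a pre-period of length 1 it cycles with period 4.
For k ≥ 2, b_k depends only on (k - 2) mod 4. (59 - 2) mod 4 = 1, so b_{59} = b_3 = 6.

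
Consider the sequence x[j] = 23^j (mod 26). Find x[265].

23

We have x[0] = 1,  x[1] = 23,  x[2] = 9,  x[3] = 25,  x[4] = 3,  x[5] = 17,  x[6] = 1.
The sequence repeats with period 6.
(265 - 0) mod 6 = 1, so x[265] = x[1] = 23.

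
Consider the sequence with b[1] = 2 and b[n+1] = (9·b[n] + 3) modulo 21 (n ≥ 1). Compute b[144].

Listing terms: b[1] = 2,  b[2] = 0,  b[3] = 3,  b[4] = 9,  b[5] = 0.
Since b[5] = b[2] = 0, the sequence is eventually periodic: after a pre-period of length 1 it cycles with period 3.
For n ≥ 2, b[n] depends only on (n - 2) mod 3. (144 - 2) mod 3 = 1, so b[144] = b[3] = 3.

3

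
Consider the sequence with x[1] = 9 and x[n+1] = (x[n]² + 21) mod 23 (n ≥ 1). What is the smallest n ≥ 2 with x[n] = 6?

We have x[1] = 9, x[2] = 10, x[3] = 6, x[4] = 11, x[5] = 4, x[6] = 14, x[7] = 10.
Since x[7] = x[2] = 10, the sequence is eventually periodic: after a pre-period of length 1 it cycles with period 5.
The value 6 first appears (with n ≥ 2) at x[3].

3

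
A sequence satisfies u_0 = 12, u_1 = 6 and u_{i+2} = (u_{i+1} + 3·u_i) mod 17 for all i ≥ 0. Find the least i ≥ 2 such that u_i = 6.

6

Computing terms: u_0 = 12, u_1 = 6, u_2 = 8, u_3 = 9, u_4 = 16, u_5 = 9, u_6 = 6, u_7 = 16, u_8 = 0, u_9 = 14, u_{10} = 14, u_{11} = 5, u_{12} = 13, u_{13} = 11, u_{14} = 16, u_{15} = 15, u_{16} = 12, u_{17} = 6.
Since (u_{16}, u_{17}) = (u_0, u_1) = (12, 6) (two consecutive terms determine the rest), the sequence is periodic with period 16.
The value 6 first appears (with i ≥ 2) at u_6.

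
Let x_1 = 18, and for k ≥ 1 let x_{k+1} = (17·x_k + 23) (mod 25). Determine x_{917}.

23

Listing terms: x_1 = 18, x_2 = 4, x_3 = 16, x_4 = 20, x_5 = 13, x_6 = 19, x_7 = 21, x_8 = 5, x_9 = 8, x_{10} = 9, x_{11} = 1, x_{12} = 15, x_{13} = 3, x_{14} = 24, x_{15} = 6, x_{16} = 0, x_{17} = 23, x_{18} = 14, x_{19} = 11, x_{20} = 10, x_{21} = 18.
Since x_{21} = x_1 = 18, the sequence is periodic with period 20.
So x_{917} = x_{1 + ((917-1) mod 20)} = x_{17} = 23.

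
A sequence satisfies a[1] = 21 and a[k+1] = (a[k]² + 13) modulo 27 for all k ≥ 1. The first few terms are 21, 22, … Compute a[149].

14

a[1] = 21,  a[2] = 22,  a[3] = 11,  a[4] = 26,  a[5] = 14,  a[6] = 20,  a[7] = 8,  a[8] = 23,  a[9] = 2,  a[10] = 17,  a[11] = 5,  a[12] = 11.
Since a[12] = a[3] = 11, the sequence is eventually periodic: after a pre-period of length 2 it cycles with period 9.
For k ≥ 3, a[k] depends only on (k - 3) mod 9. (149 - 3) mod 9 = 2, so a[149] = a[5] = 14.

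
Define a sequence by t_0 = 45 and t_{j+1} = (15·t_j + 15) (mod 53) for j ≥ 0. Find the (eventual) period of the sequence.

13

Listing terms: t_0 = 45,  t_1 = 1,  t_2 = 30,  t_3 = 41,  t_4 = 47,  t_5 = 31,  t_6 = 3,  t_7 = 7,  t_8 = 14,  t_9 = 13,  t_{10} = 51,  t_{11} = 38,  t_{12} = 2,  t_{13} = 45.
Since t_{13} = t_0 = 45, the sequence is periodic with period 13.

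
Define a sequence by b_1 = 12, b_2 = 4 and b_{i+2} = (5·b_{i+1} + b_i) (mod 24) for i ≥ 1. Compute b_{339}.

Listing terms: b_1 = 12, b_2 = 4, b_3 = 8, b_4 = 20, b_5 = 12, b_6 = 8, b_7 = 4, b_8 = 4, b_9 = 0, b_{10} = 4, b_{11} = 20, b_{12} = 8, b_{13} = 12, b_{14} = 20, b_{15} = 16, b_{16} = 4, b_{17} = 12, b_{18} = 16, b_{19} = 20, b_{20} = 20, b_{21} = 0, b_{22} = 20, b_{23} = 4, b_{24} = 16, b_{25} = 12, b_{26} = 4.
The sequence repeats with period 24.
(339 - 1) mod 24 = 2, so b_{339} = b_3 = 8.

8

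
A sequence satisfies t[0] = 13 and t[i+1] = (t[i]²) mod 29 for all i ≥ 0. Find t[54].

16

We have t[0] = 13,  t[1] = 24,  t[2] = 25,  t[3] = 16,  t[4] = 24.
Since t[4] = t[1] = 24, the sequence is eventually periodic: after a pre-period of length 1 it cycles with period 3.
For i ≥ 1, t[i] depends only on (i - 1) mod 3. (54 - 1) mod 3 = 2, so t[54] = t[3] = 16.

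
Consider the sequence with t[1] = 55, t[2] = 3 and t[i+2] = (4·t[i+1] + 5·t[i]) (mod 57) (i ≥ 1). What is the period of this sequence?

t[1] = 55; t[2] = 3; t[3] = 2; t[4] = 23; t[5] = 45; t[6] = 10; t[7] = 37; t[8] = 27; t[9] = 8; t[10] = 53; t[11] = 24; t[12] = 19; t[13] = 25; t[14] = 24; t[15] = 50; t[16] = 35; t[17] = 48; t[18] = 25; t[19] = 55; t[20] = 3.
The sequence repeats with period 18.

18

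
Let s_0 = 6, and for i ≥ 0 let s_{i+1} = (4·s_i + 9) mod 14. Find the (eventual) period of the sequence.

s_0 = 6,  s_1 = 5,  s_2 = 1,  s_3 = 13,  s_4 = 5.
Since s_4 = s_1 = 5, the sequence is eventually periodic: after a pre-period of length 1 it cycles with period 3.

3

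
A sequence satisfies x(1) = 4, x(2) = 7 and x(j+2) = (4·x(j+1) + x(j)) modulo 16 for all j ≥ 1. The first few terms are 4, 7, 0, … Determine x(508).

7

Listing terms: x(1) = 4, x(2) = 7, x(3) = 0, x(4) = 7, x(5) = 12, x(6) = 7, x(7) = 8, x(8) = 7, x(9) = 4, x(10) = 7.
The sequence repeats with period 8.
(508 - 1) mod 8 = 3, so x(508) = x(4) = 7.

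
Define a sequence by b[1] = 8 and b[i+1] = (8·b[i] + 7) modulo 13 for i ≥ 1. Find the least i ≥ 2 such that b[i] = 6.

2

Listing terms: b[1] = 8, b[2] = 6, b[3] = 3, b[4] = 5, b[5] = 8.
Since b[5] = b[1] = 8, the sequence is periodic with period 4.
The value 6 first appears (with i ≥ 2) at b[2].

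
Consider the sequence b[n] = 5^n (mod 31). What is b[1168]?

5

We have b[0] = 1; b[1] = 5; b[2] = 25; b[3] = 1.
The sequence repeats with period 3.
So b[1168] = b[0 + ((1168-0) mod 3)] = b[1] = 5.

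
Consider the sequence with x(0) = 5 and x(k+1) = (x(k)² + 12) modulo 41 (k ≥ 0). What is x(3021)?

Listing terms: x(0) = 5, x(1) = 37, x(2) = 28, x(3) = 17, x(4) = 14, x(5) = 3, x(6) = 21, x(7) = 2, x(8) = 16, x(9) = 22, x(10) = 4, x(11) = 28.
Since x(11) = x(2) = 28, the sequence is eventually periodic: after a pre-period of length 2 it cycles with period 9.
For k ≥ 2, x(k) depends only on (k - 2) mod 9. (3021 - 2) mod 9 = 4, so x(3021) = x(6) = 21.

21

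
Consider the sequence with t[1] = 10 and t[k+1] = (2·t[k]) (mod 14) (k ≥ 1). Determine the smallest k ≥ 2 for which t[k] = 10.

4

Computing terms: t[1] = 10; t[2] = 6; t[3] = 12; t[4] = 10.
Since t[4] = t[1] = 10, the sequence is periodic with period 3.
The value 10 next appears (with k ≥ 2) at t[4].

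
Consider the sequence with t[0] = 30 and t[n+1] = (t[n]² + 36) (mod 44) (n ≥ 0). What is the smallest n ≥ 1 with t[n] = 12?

Listing terms: t[0] = 30, t[1] = 12, t[2] = 4, t[3] = 8, t[4] = 12.
Since t[4] = t[1] = 12, the sequence is eventually periodic: after a pre-period of length 1 it cycles with period 3.
The value 12 first appears (with n ≥ 1) at t[1].

1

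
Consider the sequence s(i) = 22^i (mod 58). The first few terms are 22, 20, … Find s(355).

Listing terms: s(1) = 22; s(2) = 20; s(3) = 34; s(4) = 52; s(5) = 42; s(6) = 54; s(7) = 28; s(8) = 36; s(9) = 38; s(10) = 24; s(11) = 6; s(12) = 16; s(13) = 4; s(14) = 30; s(15) = 22.
Since s(15) = s(1) = 22, the sequence is periodic with period 14.
So s(355) = s(1 + ((355-1) mod 14)) = s(5) = 42.

42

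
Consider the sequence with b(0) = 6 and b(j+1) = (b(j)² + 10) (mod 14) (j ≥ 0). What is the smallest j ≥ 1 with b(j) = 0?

3

We have b(0) = 6; b(1) = 4; b(2) = 12; b(3) = 0; b(4) = 10; b(5) = 12.
Since b(5) = b(2) = 12, the sequence is eventually periodic: after a pre-period of length 2 it cycles with period 3.
The value 0 first appears (with j ≥ 1) at b(3).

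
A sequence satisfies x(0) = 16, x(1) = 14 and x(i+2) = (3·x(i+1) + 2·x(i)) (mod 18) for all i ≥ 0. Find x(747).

x(0) = 16, x(1) = 14, x(2) = 2, x(3) = 16, x(4) = 16, x(5) = 8, x(6) = 2, x(7) = 4, x(8) = 16, x(9) = 2, x(10) = 2, x(11) = 10, x(12) = 16, x(13) = 14.
Since (x(12), x(13)) = (x(0), x(1)) = (16, 14) (two consecutive terms determine the rest), the sequence is periodic with period 12.
(747 - 0) mod 12 = 3, so x(747) = x(3) = 16.

16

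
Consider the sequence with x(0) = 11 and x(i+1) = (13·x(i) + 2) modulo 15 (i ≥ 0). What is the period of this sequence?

12

x(0) = 11,  x(1) = 10,  x(2) = 12,  x(3) = 8,  x(4) = 1,  x(5) = 0,  x(6) = 2,  x(7) = 13,  x(8) = 6,  x(9) = 5,  x(10) = 7,  x(11) = 3,  x(12) = 11.
Since x(12) = x(0) = 11, the sequence is periodic with period 12.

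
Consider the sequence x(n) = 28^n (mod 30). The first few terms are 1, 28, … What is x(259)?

22

Listing terms: x(0) = 1,  x(1) = 28,  x(2) = 4,  x(3) = 22,  x(4) = 16,  x(5) = 28.
Since x(5) = x(1) = 28, the sequence is eventually periodic: after a pre-period of length 1 it cycles with period 4.
For n ≥ 1, x(n) depends only on (n - 1) mod 4. (259 - 1) mod 4 = 2, so x(259) = x(3) = 22.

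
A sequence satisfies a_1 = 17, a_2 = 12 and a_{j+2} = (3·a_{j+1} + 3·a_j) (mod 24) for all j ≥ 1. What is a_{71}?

Listing terms: a_1 = 17; a_2 = 12; a_3 = 15; a_4 = 9; a_5 = 0; a_6 = 3; a_7 = 9; a_8 = 12; a_9 = 15.
Since (a_8, a_9) = (a_2, a_3) = (12, 15) (two consecutive terms determine the rest), the sequence is eventually periodic: after a pre-period of length 1 it cycles with period 6.
For j ≥ 2, a_j depends only on (j - 2) mod 6. (71 - 2) mod 6 = 3, so a_{71} = a_5 = 0.

0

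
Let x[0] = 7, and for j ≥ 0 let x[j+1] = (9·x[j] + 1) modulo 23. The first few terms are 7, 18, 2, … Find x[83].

We have x[0] = 7,  x[1] = 18,  x[2] = 2,  x[3] = 19,  x[4] = 11,  x[5] = 8,  x[6] = 4,  x[7] = 14,  x[8] = 12,  x[9] = 17,  x[10] = 16,  x[11] = 7.
The sequence repeats with period 11.
So x[83] = x[0 + ((83-0) mod 11)] = x[6] = 4.

4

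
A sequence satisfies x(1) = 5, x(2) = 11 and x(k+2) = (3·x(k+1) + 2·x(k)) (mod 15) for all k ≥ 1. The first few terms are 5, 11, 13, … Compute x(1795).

10

x(1) = 5, x(2) = 11, x(3) = 13, x(4) = 1, x(5) = 14, x(6) = 14, x(7) = 10, x(8) = 13, x(9) = 14, x(10) = 8, x(11) = 7, x(12) = 7, x(13) = 5, x(14) = 14, x(15) = 7, x(16) = 4, x(17) = 11, x(18) = 11, x(19) = 10, x(20) = 7, x(21) = 11, x(22) = 2, x(23) = 13, x(24) = 13, x(25) = 5, x(26) = 11.
The sequence repeats with period 24.
So x(1795) = x(1 + ((1795-1) mod 24)) = x(19) = 10.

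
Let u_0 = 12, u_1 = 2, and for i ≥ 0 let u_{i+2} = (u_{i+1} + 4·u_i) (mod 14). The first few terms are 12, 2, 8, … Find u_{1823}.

u_0 = 12; u_1 = 2; u_2 = 8; u_3 = 2; u_4 = 6; u_5 = 0; u_6 = 10; u_7 = 10; u_8 = 8; u_9 = 6; u_{10} = 10; u_{11} = 6; u_{12} = 4; u_{13} = 0; u_{14} = 2; u_{15} = 2; u_{16} = 10; u_{17} = 4; u_{18} = 2; u_{19} = 4; u_{20} = 12; u_{21} = 0; u_{22} = 6; u_{23} = 6; u_{24} = 2; u_{25} = 12; u_{26} = 6; u_{27} = 12; u_{28} = 8; u_{29} = 0; u_{30} = 4; u_{31} = 4; u_{32} = 6; u_{33} = 8; u_{34} = 4; u_{35} = 8; u_{36} = 10; u_{37} = 0; u_{38} = 12; u_{39} = 12; u_{40} = 4; u_{41} = 10; u_{42} = 12; u_{43} = 10; u_{44} = 2; u_{45} = 0; u_{46} = 8; u_{47} = 8; u_{48} = 12; u_{49} = 2.
Since (u_{48}, u_{49}) = (u_0, u_1) = (12, 2) (two consecutive terms determine the rest), the sequence is periodic with period 48.
So u_{1823} = u_{0 + ((1823-0) mod 48)} = u_{47} = 8.

8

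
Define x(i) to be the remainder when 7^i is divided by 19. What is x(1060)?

7

We have x(0) = 1, x(1) = 7, x(2) = 11, x(3) = 1.
The sequence repeats with period 3.
(1060 - 0) mod 3 = 1, so x(1060) = x(1) = 7.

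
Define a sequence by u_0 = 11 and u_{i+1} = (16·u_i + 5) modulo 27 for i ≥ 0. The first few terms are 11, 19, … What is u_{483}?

14

Listing terms: u_0 = 11; u_1 = 19; u_2 = 12; u_3 = 8; u_4 = 25; u_5 = 0; u_6 = 5; u_7 = 4; u_8 = 15; u_9 = 2; u_{10} = 10; u_{11} = 3; u_{12} = 26; u_{13} = 16; u_{14} = 18; u_{15} = 23; u_{16} = 22; u_{17} = 6; u_{18} = 20; u_{19} = 1; u_{20} = 21; u_{21} = 17; u_{22} = 7; u_{23} = 9; u_{24} = 14; u_{25} = 13; u_{26} = 24; u_{27} = 11.
The sequence repeats with period 27.
So u_{483} = u_{0 + ((483-0) mod 27)} = u_{24} = 14.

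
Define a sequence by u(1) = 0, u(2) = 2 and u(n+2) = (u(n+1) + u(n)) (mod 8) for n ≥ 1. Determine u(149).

Listing terms: u(1) = 0,  u(2) = 2,  u(3) = 2,  u(4) = 4,  u(5) = 6,  u(6) = 2,  u(7) = 0,  u(8) = 2.
Since (u(7), u(8)) = (u(1), u(2)) = (0, 2) (two consecutive terms determine the rest), the sequence is periodic with period 6.
(149 - 1) mod 6 = 4, so u(149) = u(5) = 6.

6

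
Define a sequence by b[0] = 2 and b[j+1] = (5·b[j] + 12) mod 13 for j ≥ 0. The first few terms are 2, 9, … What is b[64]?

b[0] = 2; b[1] = 9; b[2] = 5; b[3] = 11; b[4] = 2.
Since b[4] = b[0] = 2, the sequence is periodic with period 4.
So b[64] = b[0 + ((64-0) mod 4)] = b[0] = 2.

2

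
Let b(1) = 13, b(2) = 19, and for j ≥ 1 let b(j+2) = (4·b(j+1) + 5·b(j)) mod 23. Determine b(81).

b(1) = 13; b(2) = 19; b(3) = 3; b(4) = 15; b(5) = 6; b(6) = 7; b(7) = 12; b(8) = 14; b(9) = 1; b(10) = 5; b(11) = 2; b(12) = 10; b(13) = 4; b(14) = 20; b(15) = 8; b(16) = 17; b(17) = 16; b(18) = 11; b(19) = 9; b(20) = 22; b(21) = 18; b(22) = 21; b(23) = 13; b(24) = 19.
The sequence repeats with period 22.
(81 - 1) mod 22 = 14, so b(81) = b(15) = 8.

8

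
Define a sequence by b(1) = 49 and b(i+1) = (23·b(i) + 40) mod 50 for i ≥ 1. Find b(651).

11

Computing terms: b(1) = 49, b(2) = 17, b(3) = 31, b(4) = 3, b(5) = 9, b(6) = 47, b(7) = 21, b(8) = 23, b(9) = 19, b(10) = 27, b(11) = 11, b(12) = 43, b(13) = 29, b(14) = 7, b(15) = 1, b(16) = 13, b(17) = 39, b(18) = 37, b(19) = 41, b(20) = 33, b(21) = 49.
The sequence repeats with period 20.
So b(651) = b(1 + ((651-1) mod 20)) = b(11) = 11.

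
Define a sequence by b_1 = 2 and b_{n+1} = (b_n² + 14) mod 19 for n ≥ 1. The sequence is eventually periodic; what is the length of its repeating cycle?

Listing terms: b_1 = 2,  b_2 = 18,  b_3 = 15,  b_4 = 11,  b_5 = 2.
Since b_5 = b_1 = 2, the sequence is periodic with period 4.

4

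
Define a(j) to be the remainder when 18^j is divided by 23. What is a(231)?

Computing terms: a(1) = 18,  a(2) = 2,  a(3) = 13,  a(4) = 4,  a(5) = 3,  a(6) = 8,  a(7) = 6,  a(8) = 16,  a(9) = 12,  a(10) = 9,  a(11) = 1,  a(12) = 18.
Since a(12) = a(1) = 18, the sequence is periodic with period 11.
So a(231) = a(1 + ((231-1) mod 11)) = a(11) = 1.

1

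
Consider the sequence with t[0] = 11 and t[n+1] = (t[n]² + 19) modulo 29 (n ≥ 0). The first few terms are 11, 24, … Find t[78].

Computing terms: t[0] = 11, t[1] = 24, t[2] = 15, t[3] = 12, t[4] = 18, t[5] = 24.
Since t[5] = t[1] = 24, the sequence is eventually periodic: after a pre-period of length 1 it cycles with period 4.
For n ≥ 1, t[n] depends only on (n - 1) mod 4. (78 - 1) mod 4 = 1, so t[78] = t[2] = 15.

15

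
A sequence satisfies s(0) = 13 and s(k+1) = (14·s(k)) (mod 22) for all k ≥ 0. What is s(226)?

Listing terms: s(0) = 13; s(1) = 6; s(2) = 18; s(3) = 10; s(4) = 8; s(5) = 2; s(6) = 6.
Since s(6) = s(1) = 6, the sequence is eventually periodic: after a pre-period of length 1 it cycles with period 5.
For k ≥ 1, s(k) depends only on (k - 1) mod 5. (226 - 1) mod 5 = 0, so s(226) = s(1) = 6.

6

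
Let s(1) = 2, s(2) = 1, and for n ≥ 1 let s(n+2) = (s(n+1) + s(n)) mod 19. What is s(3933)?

Listing terms: s(1) = 2; s(2) = 1; s(3) = 3; s(4) = 4; s(5) = 7; s(6) = 11; s(7) = 18; s(8) = 10; s(9) = 9; s(10) = 0; s(11) = 9; s(12) = 9; s(13) = 18; s(14) = 8; s(15) = 7; s(16) = 15; s(17) = 3; s(18) = 18; s(19) = 2; s(20) = 1.
The sequence repeats with period 18.
(3933 - 1) mod 18 = 8, so s(3933) = s(9) = 9.

9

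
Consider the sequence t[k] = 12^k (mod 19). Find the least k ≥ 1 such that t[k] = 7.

Computing terms: t[0] = 1; t[1] = 12; t[2] = 11; t[3] = 18; t[4] = 7; t[5] = 8; t[6] = 1.
Since t[6] = t[0] = 1, the sequence is periodic with period 6.
The value 7 first appears (with k ≥ 1) at t[4].

4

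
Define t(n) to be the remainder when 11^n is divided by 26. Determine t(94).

We have t(0) = 1,  t(1) = 11,  t(2) = 17,  t(3) = 5,  t(4) = 3,  t(5) = 7,  t(6) = 25,  t(7) = 15,  t(8) = 9,  t(9) = 21,  t(10) = 23,  t(11) = 19,  t(12) = 1.
Since t(12) = t(0) = 1, the sequence is periodic with period 12.
So t(94) = t(0 + ((94-0) mod 12)) = t(10) = 23.

23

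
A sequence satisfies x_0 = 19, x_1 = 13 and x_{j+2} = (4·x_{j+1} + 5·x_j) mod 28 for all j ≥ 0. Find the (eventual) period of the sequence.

Listing terms: x_0 = 19; x_1 = 13; x_2 = 7; x_3 = 9; x_4 = 15; x_5 = 21; x_6 = 19; x_7 = 13.
Since (x_6, x_7) = (x_0, x_1) = (19, 13) (two consecutive terms determine the rest), the sequence is periodic with period 6.

6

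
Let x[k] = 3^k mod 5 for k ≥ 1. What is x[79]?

2

Computing terms: x[1] = 3, x[2] = 4, x[3] = 2, x[4] = 1, x[5] = 3.
The sequence repeats with period 4.
(79 - 1) mod 4 = 2, so x[79] = x[3] = 2.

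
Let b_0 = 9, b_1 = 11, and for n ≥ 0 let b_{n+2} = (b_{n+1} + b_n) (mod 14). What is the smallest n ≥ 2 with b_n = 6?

We have b_0 = 9, b_1 = 11, b_2 = 6, b_3 = 3, b_4 = 9, b_5 = 12, b_6 = 7, b_7 = 5, b_8 = 12, b_9 = 3, b_{10} = 1, b_{11} = 4, b_{12} = 5, b_{13} = 9, b_{14} = 0, b_{15} = 9, b_{16} = 9, b_{17} = 4, b_{18} = 13, b_{19} = 3, b_{20} = 2, b_{21} = 5, b_{22} = 7, b_{23} = 12, b_{24} = 5, b_{25} = 3, b_{26} = 8, b_{27} = 11, b_{28} = 5, b_{29} = 2, b_{30} = 7, b_{31} = 9, b_{32} = 2, b_{33} = 11, b_{34} = 13, b_{35} = 10, b_{36} = 9, b_{37} = 5, b_{38} = 0, b_{39} = 5, b_{40} = 5, b_{41} = 10, b_{42} = 1, b_{43} = 11, b_{44} = 12, b_{45} = 9, b_{46} = 7, b_{47} = 2, b_{48} = 9, b_{49} = 11.
Since (b_{48}, b_{49}) = (b_0, b_1) = (9, 11) (two consecutive terms determine the rest), the sequence is periodic with period 48.
The value 6 first appears (with n ≥ 2) at b_2.

2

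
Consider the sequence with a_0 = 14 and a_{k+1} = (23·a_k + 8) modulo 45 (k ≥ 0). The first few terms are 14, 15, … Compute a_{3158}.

We have a_0 = 14,  a_1 = 15,  a_2 = 38,  a_3 = 27,  a_4 = 44,  a_5 = 30,  a_6 = 23,  a_7 = 42,  a_8 = 29,  a_9 = 0,  a_{10} = 8,  a_{11} = 12,  a_{12} = 14.
The sequence repeats with period 12.
So a_{3158} = a_{0 + ((3158-0) mod 12)} = a_2 = 38.

38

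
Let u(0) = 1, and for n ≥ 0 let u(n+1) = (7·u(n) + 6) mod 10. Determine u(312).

Listing terms: u(0) = 1; u(1) = 3; u(2) = 7; u(3) = 5; u(4) = 1.
Since u(4) = u(0) = 1, the sequence is periodic with period 4.
(312 - 0) mod 4 = 0, so u(312) = u(0) = 1.

1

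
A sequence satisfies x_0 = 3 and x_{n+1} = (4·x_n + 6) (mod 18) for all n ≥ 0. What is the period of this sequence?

Computing terms: x_0 = 3; x_1 = 0; x_2 = 6; x_3 = 12; x_4 = 0.
Since x_4 = x_1 = 0, the sequence is eventually periodic: after a pre-period of length 1 it cycles with period 3.

3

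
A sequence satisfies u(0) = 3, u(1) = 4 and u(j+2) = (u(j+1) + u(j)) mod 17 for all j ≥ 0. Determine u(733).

Listing terms: u(0) = 3,  u(1) = 4,  u(2) = 7,  u(3) = 11,  u(4) = 1,  u(5) = 12,  u(6) = 13,  u(7) = 8,  u(8) = 4,  u(9) = 12,  u(10) = 16,  u(11) = 11,  u(12) = 10,  u(13) = 4,  u(14) = 14,  u(15) = 1,  u(16) = 15,  u(17) = 16,  u(18) = 14,  u(19) = 13,  u(20) = 10,  u(21) = 6,  u(22) = 16,  u(23) = 5,  u(24) = 4,  u(25) = 9,  u(26) = 13,  u(27) = 5,  u(28) = 1,  u(29) = 6,  u(30) = 7,  u(31) = 13,  u(32) = 3,  u(33) = 16,  u(34) = 2,  u(35) = 1,  u(36) = 3,  u(37) = 4.
Since (u(36), u(37)) = (u(0), u(1)) = (3, 4) (two consecutive terms determine the rest), the sequence is periodic with period 36.
So u(733) = u(0 + ((733-0) mod 36)) = u(13) = 4.

4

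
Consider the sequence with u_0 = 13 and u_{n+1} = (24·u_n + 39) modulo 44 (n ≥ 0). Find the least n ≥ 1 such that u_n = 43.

1

u_0 = 13; u_1 = 43; u_2 = 15; u_3 = 3; u_4 = 23; u_5 = 19; u_6 = 11; u_7 = 39; u_8 = 7; u_9 = 31; u_{10} = 35; u_{11} = 43.
Since u_{11} = u_1 = 43, the sequence is eventually periodic: after a pre-period of length 1 it cycles with period 10.
The value 43 first appears (with n ≥ 1) at u_1.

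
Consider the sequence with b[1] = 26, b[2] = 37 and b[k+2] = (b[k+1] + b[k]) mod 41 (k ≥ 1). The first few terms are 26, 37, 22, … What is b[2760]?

11

We have b[1] = 26,  b[2] = 37,  b[3] = 22,  b[4] = 18,  b[5] = 40,  b[6] = 17,  b[7] = 16,  b[8] = 33,  b[9] = 8,  b[10] = 0,  b[11] = 8,  b[12] = 8,  b[13] = 16,  b[14] = 24,  b[15] = 40,  b[16] = 23,  b[17] = 22,  b[18] = 4,  b[19] = 26,  b[20] = 30,  b[21] = 15,  b[22] = 4,  b[23] = 19,  b[24] = 23,  b[25] = 1,  b[26] = 24,  b[27] = 25,  b[28] = 8,  b[29] = 33,  b[30] = 0,  b[31] = 33,  b[32] = 33,  b[33] = 25,  b[34] = 17,  b[35] = 1,  b[36] = 18,  b[37] = 19,  b[38] = 37,  b[39] = 15,  b[40] = 11,  b[41] = 26,  b[42] = 37.
Since (b[41], b[42]) = (b[1], b[2]) = (26, 37) (two consecutive terms determine the rest), the sequence is periodic with period 40.
So b[2760] = b[1 + ((2760-1) mod 40)] = b[40] = 11.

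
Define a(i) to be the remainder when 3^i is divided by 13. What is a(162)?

a(1) = 3; a(2) = 9; a(3) = 1; a(4) = 3.
The sequence repeats with period 3.
(162 - 1) mod 3 = 2, so a(162) = a(3) = 1.

1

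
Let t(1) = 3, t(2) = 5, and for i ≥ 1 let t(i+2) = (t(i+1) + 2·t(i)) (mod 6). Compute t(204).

Computing terms: t(1) = 3,  t(2) = 5,  t(3) = 5,  t(4) = 3,  t(5) = 1,  t(6) = 1,  t(7) = 3,  t(8) = 5.
Since (t(7), t(8)) = (t(1), t(2)) = (3, 5) (two consecutive terms determine the rest), the sequence is periodic with period 6.
So t(204) = t(1 + ((204-1) mod 6)) = t(6) = 1.

1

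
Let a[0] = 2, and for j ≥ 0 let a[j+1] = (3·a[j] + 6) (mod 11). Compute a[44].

6

Computing terms: a[0] = 2, a[1] = 1, a[2] = 9, a[3] = 0, a[4] = 6, a[5] = 2.
The sequence repeats with period 5.
So a[44] = a[0 + ((44-0) mod 5)] = a[4] = 6.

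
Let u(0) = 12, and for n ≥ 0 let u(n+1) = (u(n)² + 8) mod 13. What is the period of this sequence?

3

We have u(0) = 12, u(1) = 9, u(2) = 11, u(3) = 12.
The sequence repeats with period 3.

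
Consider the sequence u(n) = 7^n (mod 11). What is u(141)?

7

Computing terms: u(1) = 7; u(2) = 5; u(3) = 2; u(4) = 3; u(5) = 10; u(6) = 4; u(7) = 6; u(8) = 9; u(9) = 8; u(10) = 1; u(11) = 7.
Since u(11) = u(1) = 7, the sequence is periodic with period 10.
(141 - 1) mod 10 = 0, so u(141) = u(1) = 7.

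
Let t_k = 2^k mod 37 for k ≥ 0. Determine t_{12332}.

t_0 = 1, t_1 = 2, t_2 = 4, t_3 = 8, t_4 = 16, t_5 = 32, t_6 = 27, t_7 = 17, t_8 = 34, t_9 = 31, t_{10} = 25, t_{11} = 13, t_{12} = 26, t_{13} = 15, t_{14} = 30, t_{15} = 23, t_{16} = 9, t_{17} = 18, t_{18} = 36, t_{19} = 35, t_{20} = 33, t_{21} = 29, t_{22} = 21, t_{23} = 5, t_{24} = 10, t_{25} = 20, t_{26} = 3, t_{27} = 6, t_{28} = 12, t_{29} = 24, t_{30} = 11, t_{31} = 22, t_{32} = 7, t_{33} = 14, t_{34} = 28, t_{35} = 19, t_{36} = 1.
Since t_{36} = t_0 = 1, the sequence is periodic with period 36.
(12332 - 0) mod 36 = 20, so t_{12332} = t_{20} = 33.

33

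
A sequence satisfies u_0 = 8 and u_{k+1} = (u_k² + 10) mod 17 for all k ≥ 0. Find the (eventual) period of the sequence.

3

Computing terms: u_0 = 8, u_1 = 6, u_2 = 12, u_3 = 1, u_4 = 11, u_5 = 12.
Since u_5 = u_2 = 12, the sequence is eventually periodic: after a pre-period of length 2 it cycles with period 3.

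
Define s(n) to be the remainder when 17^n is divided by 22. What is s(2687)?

Listing terms: s(0) = 1,  s(1) = 17,  s(2) = 3,  s(3) = 7,  s(4) = 9,  s(5) = 21,  s(6) = 5,  s(7) = 19,  s(8) = 15,  s(9) = 13,  s(10) = 1.
Since s(10) = s(0) = 1, the sequence is periodic with period 10.
So s(2687) = s(0 + ((2687-0) mod 10)) = s(7) = 19.

19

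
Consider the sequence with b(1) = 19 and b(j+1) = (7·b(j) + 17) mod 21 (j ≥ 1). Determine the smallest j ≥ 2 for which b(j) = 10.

Listing terms: b(1) = 19,  b(2) = 3,  b(3) = 17,  b(4) = 10,  b(5) = 3.
Since b(5) = b(2) = 3, the sequence is eventually periodic: after a pre-period of length 1 it cycles with period 3.
The value 10 first appears (with j ≥ 2) at b(4).

4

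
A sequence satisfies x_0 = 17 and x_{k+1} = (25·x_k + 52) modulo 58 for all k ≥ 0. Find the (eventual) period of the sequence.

7

x_0 = 17, x_1 = 13, x_2 = 29, x_3 = 23, x_4 = 47, x_5 = 9, x_6 = 45, x_7 = 17.
Since x_7 = x_0 = 17, the sequence is periodic with period 7.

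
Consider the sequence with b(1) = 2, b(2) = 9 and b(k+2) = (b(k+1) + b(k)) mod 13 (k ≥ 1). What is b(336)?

7

Computing terms: b(1) = 2,  b(2) = 9,  b(3) = 11,  b(4) = 7,  b(5) = 5,  b(6) = 12,  b(7) = 4,  b(8) = 3,  b(9) = 7,  b(10) = 10,  b(11) = 4,  b(12) = 1,  b(13) = 5,  b(14) = 6,  b(15) = 11,  b(16) = 4,  b(17) = 2,  b(18) = 6,  b(19) = 8,  b(20) = 1,  b(21) = 9,  b(22) = 10,  b(23) = 6,  b(24) = 3,  b(25) = 9,  b(26) = 12,  b(27) = 8,  b(28) = 7,  b(29) = 2,  b(30) = 9.
Since (b(29), b(30)) = (b(1), b(2)) = (2, 9) (two consecutive terms determine the rest), the sequence is periodic with period 28.
(336 - 1) mod 28 = 27, so b(336) = b(28) = 7.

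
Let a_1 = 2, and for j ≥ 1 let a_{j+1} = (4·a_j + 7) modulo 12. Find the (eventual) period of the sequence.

3

We have a_1 = 2, a_2 = 3, a_3 = 7, a_4 = 11, a_5 = 3.
Since a_5 = a_2 = 3, the sequence is eventually periodic: after a pre-period of length 1 it cycles with period 3.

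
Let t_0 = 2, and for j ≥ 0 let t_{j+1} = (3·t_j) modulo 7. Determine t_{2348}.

4

t_0 = 2; t_1 = 6; t_2 = 4; t_3 = 5; t_4 = 1; t_5 = 3; t_6 = 2.
The sequence repeats with period 6.
(2348 - 0) mod 6 = 2, so t_{2348} = t_2 = 4.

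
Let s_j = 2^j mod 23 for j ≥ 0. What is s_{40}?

13

Listing terms: s_0 = 1, s_1 = 2, s_2 = 4, s_3 = 8, s_4 = 16, s_5 = 9, s_6 = 18, s_7 = 13, s_8 = 3, s_9 = 6, s_{10} = 12, s_{11} = 1.
The sequence repeats with period 11.
(40 - 0) mod 11 = 7, so s_{40} = s_7 = 13.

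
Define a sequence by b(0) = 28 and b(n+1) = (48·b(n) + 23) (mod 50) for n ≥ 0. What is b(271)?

Listing terms: b(0) = 28, b(1) = 17, b(2) = 39, b(3) = 45, b(4) = 33, b(5) = 7, b(6) = 9, b(7) = 5, b(8) = 13, b(9) = 47, b(10) = 29, b(11) = 15, b(12) = 43, b(13) = 37, b(14) = 49, b(15) = 25, b(16) = 23, b(17) = 27, b(18) = 19, b(19) = 35, b(20) = 3, b(21) = 17.
Since b(21) = b(1) = 17, the sequence is eventually periodic: after a pre-period of length 1 it cycles with period 20.
For n ≥ 1, b(n) depends only on (n - 1) mod 20. (271 - 1) mod 20 = 10, so b(271) = b(11) = 15.

15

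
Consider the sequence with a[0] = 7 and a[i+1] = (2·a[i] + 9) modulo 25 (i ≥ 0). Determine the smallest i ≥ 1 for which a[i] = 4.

15

a[0] = 7,  a[1] = 23,  a[2] = 5,  a[3] = 19,  a[4] = 22,  a[5] = 3,  a[6] = 15,  a[7] = 14,  a[8] = 12,  a[9] = 8,  a[10] = 0,  a[11] = 9,  a[12] = 2,  a[13] = 13,  a[14] = 10,  a[15] = 4,  a[16] = 17,  a[17] = 18,  a[18] = 20,  a[19] = 24,  a[20] = 7.
The sequence repeats with period 20.
The value 4 first appears (with i ≥ 1) at a[15].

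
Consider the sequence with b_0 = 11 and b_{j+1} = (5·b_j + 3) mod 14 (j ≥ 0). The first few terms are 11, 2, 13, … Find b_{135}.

Computing terms: b_0 = 11,  b_1 = 2,  b_2 = 13,  b_3 = 12,  b_4 = 7,  b_5 = 10,  b_6 = 11.
The sequence repeats with period 6.
So b_{135} = b_{0 + ((135-0) mod 6)} = b_3 = 12.

12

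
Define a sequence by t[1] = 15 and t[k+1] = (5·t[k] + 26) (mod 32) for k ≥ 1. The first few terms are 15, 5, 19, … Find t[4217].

31

Listing terms: t[1] = 15, t[2] = 5, t[3] = 19, t[4] = 25, t[5] = 23, t[6] = 13, t[7] = 27, t[8] = 1, t[9] = 31, t[10] = 21, t[11] = 3, t[12] = 9, t[13] = 7, t[14] = 29, t[15] = 11, t[16] = 17, t[17] = 15.
Since t[17] = t[1] = 15, the sequence is periodic with period 16.
(4217 - 1) mod 16 = 8, so t[4217] = t[9] = 31.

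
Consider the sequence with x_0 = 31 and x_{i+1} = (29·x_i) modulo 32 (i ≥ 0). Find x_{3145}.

x_0 = 31, x_1 = 3, x_2 = 23, x_3 = 27, x_4 = 15, x_5 = 19, x_6 = 7, x_7 = 11, x_8 = 31.
Since x_8 = x_0 = 31, the sequence is periodic with period 8.
So x_{3145} = x_{0 + ((3145-0) mod 8)} = x_1 = 3.

3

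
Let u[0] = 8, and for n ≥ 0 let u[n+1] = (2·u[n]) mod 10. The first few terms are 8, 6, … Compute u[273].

6

We have u[0] = 8,  u[1] = 6,  u[2] = 2,  u[3] = 4,  u[4] = 8.
The sequence repeats with period 4.
So u[273] = u[0 + ((273-0) mod 4)] = u[1] = 6.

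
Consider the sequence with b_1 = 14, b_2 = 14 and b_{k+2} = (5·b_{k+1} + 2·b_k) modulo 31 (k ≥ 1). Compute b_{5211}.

18

b_1 = 14,  b_2 = 14,  b_3 = 5,  b_4 = 22,  b_5 = 27,  b_6 = 24,  b_7 = 19,  b_8 = 19,  b_9 = 9,  b_{10} = 21,  b_{11} = 30,  b_{12} = 6,  b_{13} = 28,  b_{14} = 28,  b_{15} = 10,  b_{16} = 13,  b_{17} = 23,  b_{18} = 17,  b_{19} = 7,  b_{20} = 7,  b_{21} = 18,  b_{22} = 11,  b_{23} = 29,  b_{24} = 12,  b_{25} = 25,  b_{26} = 25,  b_{27} = 20,  b_{28} = 26,  b_{29} = 15,  b_{30} = 3,  b_{31} = 14,  b_{32} = 14.
Since (b_{31}, b_{32}) = (b_1, b_2) = (14, 14) (two consecutive terms determine the rest), the sequence is periodic with period 30.
So b_{5211} = b_{1 + ((5211-1) mod 30)} = b_{21} = 18.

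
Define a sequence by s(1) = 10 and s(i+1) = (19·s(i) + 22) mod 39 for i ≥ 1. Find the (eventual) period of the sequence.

Computing terms: s(1) = 10; s(2) = 17; s(3) = 33; s(4) = 25; s(5) = 29; s(6) = 27; s(7) = 28; s(8) = 8; s(9) = 18; s(10) = 13; s(11) = 35; s(12) = 24; s(13) = 10.
The sequence repeats with period 12.

12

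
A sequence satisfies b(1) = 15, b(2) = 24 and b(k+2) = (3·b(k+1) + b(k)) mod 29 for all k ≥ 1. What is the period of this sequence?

We have b(1) = 15, b(2) = 24, b(3) = 0, b(4) = 24, b(5) = 14, b(6) = 8, b(7) = 9, b(8) = 6, b(9) = 27, b(10) = 0, b(11) = 27, b(12) = 23, b(13) = 9, b(14) = 21, b(15) = 14, b(16) = 5, b(17) = 0, b(18) = 5, b(19) = 15, b(20) = 21, b(21) = 20, b(22) = 23, b(23) = 2, b(24) = 0, b(25) = 2, b(26) = 6, b(27) = 20, b(28) = 8, b(29) = 15, b(30) = 24.
Since (b(29), b(30)) = (b(1), b(2)) = (15, 24) (two consecutive terms determine the rest), the sequence is periodic with period 28.

28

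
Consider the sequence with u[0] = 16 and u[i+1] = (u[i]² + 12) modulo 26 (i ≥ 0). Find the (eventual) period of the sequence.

3

We have u[0] = 16; u[1] = 8; u[2] = 24; u[3] = 16.
Since u[3] = u[0] = 16, the sequence is periodic with period 3.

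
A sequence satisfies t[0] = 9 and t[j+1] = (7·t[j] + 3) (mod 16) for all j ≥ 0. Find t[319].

10

t[0] = 9,  t[1] = 2,  t[2] = 1,  t[3] = 10,  t[4] = 9.
Since t[4] = t[0] = 9, the sequence is periodic with period 4.
So t[319] = t[0 + ((319-0) mod 4)] = t[3] = 10.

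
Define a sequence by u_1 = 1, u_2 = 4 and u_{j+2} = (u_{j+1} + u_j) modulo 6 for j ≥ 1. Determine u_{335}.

4

We have u_1 = 1; u_2 = 4; u_3 = 5; u_4 = 3; u_5 = 2; u_6 = 5; u_7 = 1; u_8 = 0; u_9 = 1; u_{10} = 1; u_{11} = 2; u_{12} = 3; u_{13} = 5; u_{14} = 2; u_{15} = 1; u_{16} = 3; u_{17} = 4; u_{18} = 1; u_{19} = 5; u_{20} = 0; u_{21} = 5; u_{22} = 5; u_{23} = 4; u_{24} = 3; u_{25} = 1; u_{26} = 4.
Since (u_{25}, u_{26}) = (u_1, u_2) = (1, 4) (two consecutive terms determine the rest), the sequence is periodic with period 24.
(335 - 1) mod 24 = 22, so u_{335} = u_{23} = 4.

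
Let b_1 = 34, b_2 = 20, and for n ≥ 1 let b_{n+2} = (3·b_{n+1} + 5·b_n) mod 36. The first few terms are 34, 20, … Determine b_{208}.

34

We have b_1 = 34,  b_2 = 20,  b_3 = 14,  b_4 = 34,  b_5 = 28,  b_6 = 2,  b_7 = 2,  b_8 = 16,  b_9 = 22,  b_{10} = 2,  b_{11} = 8,  b_{12} = 34,  b_{13} = 34,  b_{14} = 20.
The sequence repeats with period 12.
So b_{208} = b_{1 + ((208-1) mod 12)} = b_4 = 34.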